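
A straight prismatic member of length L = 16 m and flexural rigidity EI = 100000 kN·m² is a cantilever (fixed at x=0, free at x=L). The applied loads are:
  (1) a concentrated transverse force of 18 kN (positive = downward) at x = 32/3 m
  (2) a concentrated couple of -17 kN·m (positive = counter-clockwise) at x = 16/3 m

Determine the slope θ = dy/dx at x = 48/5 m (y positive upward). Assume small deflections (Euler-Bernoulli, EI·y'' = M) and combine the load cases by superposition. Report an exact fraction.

θ(48/5) = -5177/468750 rad

Load 1 — point force P=18 kN at a=32/3 m (b=L-a=16/3):
  θ_1 = -Px(2a-x)/(2EI)  [x≤a] = -18·(48/5)·(2·(32/3)-(48/5))/(2·100000) = -792/78125 rad
Load 2 — applied couple M₀=-17 kN·m at a=16/3 m (b=L-a=32/3):
  θ_2 = M₀a/EI  [x>a] = (-17)·(16/3)/100000 = -17/18750 rad
Superposition: θ = Σ θ_i = -5177/468750 rad ≈ -0.011044 rad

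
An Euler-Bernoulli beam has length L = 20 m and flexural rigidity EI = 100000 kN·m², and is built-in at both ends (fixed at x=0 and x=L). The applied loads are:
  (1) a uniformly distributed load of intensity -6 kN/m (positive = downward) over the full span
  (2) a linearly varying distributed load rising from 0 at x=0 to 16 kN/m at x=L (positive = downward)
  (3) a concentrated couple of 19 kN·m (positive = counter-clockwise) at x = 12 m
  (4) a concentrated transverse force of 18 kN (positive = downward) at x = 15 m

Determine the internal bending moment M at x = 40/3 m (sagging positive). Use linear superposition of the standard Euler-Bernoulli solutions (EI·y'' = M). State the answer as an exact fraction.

Load 1 — uniform load w=-6 kN/m over full span:
  M_1 = wLx/2 - wL²/12 - wx²/2 = (-6)·20·(40/3)/2 - (-6)·20²/12 - (-6)·(40/3)²/2 = -200/3 kN·m
Load 2 — triangular load w₀=16 kN/m (0→w₀ over full span):
  M_2 = 3w₀Lx/20 - w₀L²/30 - w₀x³/(6L) = 3·16·20·(40/3)/20 - 16·20²/30 - 16·(40/3)³/(6·20) = 8960/81 kN·m
Load 3 — applied couple M₀=19 kN·m at a=12 m (b=L-a=8):
  M_3 = R_Ax - M_A - M₀  [x>a] with R_A=171/125, M_A=152/25 = (171/125)·(40/3) - (152/25) - 19 = -171/25 kN·m
Load 4 — point force P=18 kN at a=15 m (b=L-a=5):
  M_4 = Pb²(3a+b)x/L³ - Pab²/L²  [x≤a] = 18·5²·(3·15+5)·(40/3)/20³ - 18·15·5²/20² = 165/8 kN·m
Superposition: M = Σ M_i = 935317/16200 kN·m ≈ 57.735617 kN·m

M(40/3) = 935317/16200 kN·m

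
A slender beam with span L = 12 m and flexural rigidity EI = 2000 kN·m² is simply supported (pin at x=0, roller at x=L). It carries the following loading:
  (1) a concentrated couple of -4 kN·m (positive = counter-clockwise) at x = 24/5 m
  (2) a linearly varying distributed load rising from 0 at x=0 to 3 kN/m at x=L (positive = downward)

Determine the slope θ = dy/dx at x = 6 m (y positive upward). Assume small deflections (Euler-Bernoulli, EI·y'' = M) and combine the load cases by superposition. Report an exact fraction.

Load 1 — applied couple M₀=-4 kN·m at a=24/5 m (b=L-a=36/5):
  θ_1 = (M₀x²/(2L)-M₀(x-a)+C₁)/EI  [x>a] with C₁=M₀(3b²-L²)/(6L)=-16/25 = ((-4)·6²/(2·12)-(-4)·(6-(24/5))+(-16/25))/2000 = -23/25000 rad
Load 2 — triangular load w₀=3 kN/m (0→w₀ over full span):
  θ_2 = -w₀(7L⁴-30L²x²+15x⁴)/(360LEI) = -3·(7·12⁴-30·12²·6²+15·6⁴)/(360·12·2000) = -63/20000 rad
Superposition: θ = Σ θ_i = -407/100000 rad ≈ -0.004070 rad

θ(6) = -407/100000 rad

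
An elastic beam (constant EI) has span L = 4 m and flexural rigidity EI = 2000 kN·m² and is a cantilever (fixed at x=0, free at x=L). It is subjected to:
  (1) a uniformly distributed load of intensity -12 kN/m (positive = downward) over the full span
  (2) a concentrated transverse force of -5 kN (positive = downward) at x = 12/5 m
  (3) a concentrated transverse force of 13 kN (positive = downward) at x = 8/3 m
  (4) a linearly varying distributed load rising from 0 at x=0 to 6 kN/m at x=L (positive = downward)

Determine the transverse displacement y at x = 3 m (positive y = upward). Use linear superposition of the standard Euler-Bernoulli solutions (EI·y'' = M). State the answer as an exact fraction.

y(3) = 3161017/64800000 m

Load 1 — uniform load w=-12 kN/m over full span:
  y_1 = -wx²(x²-4Lx+6L²)/(24EI) = -(-12)·3²·(3²-4·4·3+6·4²)/(24·2000) = 513/4000 m
Load 2 — point force P=-5 kN at a=12/5 m (b=L-a=8/5):
  y_2 = -Pa²(3x-a)/(6EI)  [x>a] = -(-5)·(12/5)²·(3·3-(12/5))/(6·2000) = 99/6250 m
Load 3 — point force P=13 kN at a=8/3 m (b=L-a=4/3):
  y_3 = -Pa²(3x-a)/(6EI)  [x>a] = -13·(8/3)²·(3·3-(8/3))/(6·2000) = -494/10125 m
Load 4 — triangular load w₀=6 kN/m (0→w₀ over full span):
  y_4 = (w₀Lx³/12-w₀L²x²/6-w₀x⁵/(120L))/EI = (6·4·3³/12-6·4²·3²/6-6·3⁵/(120·4))/2000 = -7443/160000 m
Superposition: y = Σ y_i = 3161017/64800000 m ≈ 0.048781 m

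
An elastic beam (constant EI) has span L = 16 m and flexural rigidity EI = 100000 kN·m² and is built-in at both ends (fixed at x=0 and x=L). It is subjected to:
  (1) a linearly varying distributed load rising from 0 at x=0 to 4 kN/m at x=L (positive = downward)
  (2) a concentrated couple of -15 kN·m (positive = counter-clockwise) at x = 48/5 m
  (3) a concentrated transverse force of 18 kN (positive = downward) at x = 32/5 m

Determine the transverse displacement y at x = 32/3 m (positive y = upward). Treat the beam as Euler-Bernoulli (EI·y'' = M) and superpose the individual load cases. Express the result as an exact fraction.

y(32/3) = -1458452/284765625 m

Load 1 — triangular load w₀=4 kN/m (0→w₀ over full span):
  y_1 = -w₀x²(L-x)²(x+2L)/(120LEI) = -4·(32/3)²·(16-(32/3))²·((32/3)+2·16)/(120·16·100000) = -32768/11390625 m
Load 2 — applied couple M₀=-15 kN·m at a=48/5 m (b=L-a=32/5):
  y_2 = (R_Ax³/6 - M_Ax²/2 - M₀(x-a)²/2)/EI  [x>a] with R_A=-27/20, M_A=-24/5 = ((-27/20)·(32/3)³/6 - (-24/5)·(32/3)²/2 - (-15)·((32/3)-(48/5))²/2)/100000 = 4/46875 m
Load 3 — point force P=18 kN at a=32/5 m (b=L-a=48/5):
  y_3 = -Pa²(L-x)²(3bL-(3b+a)(L-x))/(6L³EI)  [x>a] = -18·(32/5)²·(16-(32/3))²·(3·(48/5)·16-(3·(48/5)+(32/5))·(16-(32/3)))/(6·16³·100000) = -8192/3515625 m
Superposition: y = Σ y_i = -1458452/284765625 m ≈ -0.005122 m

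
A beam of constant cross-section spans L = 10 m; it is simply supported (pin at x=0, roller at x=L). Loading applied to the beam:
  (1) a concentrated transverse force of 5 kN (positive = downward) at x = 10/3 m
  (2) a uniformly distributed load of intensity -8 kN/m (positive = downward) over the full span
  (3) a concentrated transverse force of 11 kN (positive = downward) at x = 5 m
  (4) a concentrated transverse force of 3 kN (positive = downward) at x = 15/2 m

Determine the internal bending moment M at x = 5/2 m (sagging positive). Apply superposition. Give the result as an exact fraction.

Load 1 — point force P=5 kN at a=10/3 m (b=L-a=20/3):
  M_1 = Pbx/L  [x≤a] = 5·(20/3)·(5/2)/10 = 25/3 kN·m
Load 2 — uniform load w=-8 kN/m over full span:
  M_2 = wx(L-x)/2 = (-8)·(5/2)·(10-(5/2))/2 = -75 kN·m
Load 3 — point force P=11 kN at a=5 m (b=L-a=5):
  M_3 = Pbx/L  [x≤a] = 11·5·(5/2)/10 = 55/4 kN·m
Load 4 — point force P=3 kN at a=15/2 m (b=L-a=5/2):
  M_4 = Pbx/L  [x≤a] = 3·(5/2)·(5/2)/10 = 15/8 kN·m
Superposition: M = Σ M_i = -1225/24 kN·m ≈ -51.041667 kN·m

M(5/2) = -1225/24 kN·m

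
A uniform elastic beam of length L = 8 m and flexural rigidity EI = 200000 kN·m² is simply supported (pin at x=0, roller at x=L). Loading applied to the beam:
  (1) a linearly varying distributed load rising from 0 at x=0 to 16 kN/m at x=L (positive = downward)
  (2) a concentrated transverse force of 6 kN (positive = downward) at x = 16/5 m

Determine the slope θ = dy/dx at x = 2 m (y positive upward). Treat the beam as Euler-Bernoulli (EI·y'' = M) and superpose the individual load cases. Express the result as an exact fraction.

θ(2) = -19031/28125000 rad

Load 1 — triangular load w₀=16 kN/m (0→w₀ over full span):
  θ_1 = -w₀(7L⁴-30L²x²+15x⁴)/(360LEI) = -16·(7·8⁴-30·8²·2²+15·2⁴)/(360·8·200000) = -1327/2250000 rad
Load 2 — point force P=6 kN at a=16/5 m (b=L-a=24/5):
  θ_2 = -Pb(L²-b²-3x²)/(6LEI)  [x≤a] = -6·(24/5)·(8²-(24/5)²-3·2²)/(6·8·200000) = -543/6250000 rad
Superposition: θ = Σ θ_i = -19031/28125000 rad ≈ -0.000677 rad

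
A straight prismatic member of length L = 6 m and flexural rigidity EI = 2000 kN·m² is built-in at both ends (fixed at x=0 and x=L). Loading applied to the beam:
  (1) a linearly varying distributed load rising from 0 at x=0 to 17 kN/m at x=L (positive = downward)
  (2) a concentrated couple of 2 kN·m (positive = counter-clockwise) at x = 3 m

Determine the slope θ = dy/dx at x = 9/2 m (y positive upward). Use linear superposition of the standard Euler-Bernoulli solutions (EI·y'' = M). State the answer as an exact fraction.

Load 1 — triangular load w₀=17 kN/m (0→w₀ over full span):
  θ_1 = -w₀(2x(L-x)(L-2x)(x+2L)+x²(L-x)²)/(120LEI) = -17·(2·(9/2)·(6-(9/2))·(6-2·(9/2))·((9/2)+2·6)+(9/2)²·(6-(9/2))²)/(120·6·2000) = 18819/2560000 rad
Load 2 — applied couple M₀=2 kN·m at a=3 m (b=L-a=3):
  θ_2 = (R_Ax²/2 - M_Ax - M₀(x-a))/EI  [x>a] with R_A=1/2, M_A=1/2 = ((1/2)·(9/2)²/2 - (1/2)·(9/2) - 2·((9/2)-3))/2000 = -3/32000 rad
Superposition: θ = Σ θ_i = 18579/2560000 rad ≈ 0.007257 rad

θ(9/2) = 18579/2560000 rad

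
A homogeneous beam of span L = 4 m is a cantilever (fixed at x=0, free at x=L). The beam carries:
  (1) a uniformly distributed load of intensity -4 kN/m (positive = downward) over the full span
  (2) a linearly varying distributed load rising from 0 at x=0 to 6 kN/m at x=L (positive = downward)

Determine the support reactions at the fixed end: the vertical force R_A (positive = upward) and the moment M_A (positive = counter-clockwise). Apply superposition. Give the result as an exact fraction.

Load 1 — uniform load w=-4 kN/m over full span:
  R_A = wL = (-4)·4 = -16 kN
  M_A = wL²/2 = (-4)·4²/2 = -32 kN·m
Load 2 — triangular load w₀=6 kN/m (0→w₀ over full span):
  R_A = w₀L/2 = 6·4/2 = 12 kN
  M_A = w₀L²/3 = 6·4²/3 = 32 kN·m
Superposition: R_A = -4 kN, M_A = 0 kN·m

R_A = -4 kN, M_A = 0 kN·m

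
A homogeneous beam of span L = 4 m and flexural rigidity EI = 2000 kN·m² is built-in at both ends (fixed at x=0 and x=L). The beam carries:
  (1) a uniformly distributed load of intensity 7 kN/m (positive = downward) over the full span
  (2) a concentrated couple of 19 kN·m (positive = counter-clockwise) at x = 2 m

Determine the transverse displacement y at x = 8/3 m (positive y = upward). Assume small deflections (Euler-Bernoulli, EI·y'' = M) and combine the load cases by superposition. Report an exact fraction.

y(8/3) = -277/243000 m

Load 1 — uniform load w=7 kN/m over full span:
  y_1 = -wx²(L-x)²/(24EI) = -7·(8/3)²·(4-(8/3))²/(24·2000) = -56/30375 m
Load 2 — applied couple M₀=19 kN·m at a=2 m (b=L-a=2):
  y_2 = (R_Ax³/6 - M_Ax²/2 - M₀(x-a)²/2)/EI  [x>a] with R_A=57/8, M_A=19/4 = ((57/8)·(8/3)³/6 - (19/4)·(8/3)²/2 - 19·((8/3)-2)²/2)/2000 = 19/27000 m
Superposition: y = Σ y_i = -277/243000 m ≈ -0.001140 m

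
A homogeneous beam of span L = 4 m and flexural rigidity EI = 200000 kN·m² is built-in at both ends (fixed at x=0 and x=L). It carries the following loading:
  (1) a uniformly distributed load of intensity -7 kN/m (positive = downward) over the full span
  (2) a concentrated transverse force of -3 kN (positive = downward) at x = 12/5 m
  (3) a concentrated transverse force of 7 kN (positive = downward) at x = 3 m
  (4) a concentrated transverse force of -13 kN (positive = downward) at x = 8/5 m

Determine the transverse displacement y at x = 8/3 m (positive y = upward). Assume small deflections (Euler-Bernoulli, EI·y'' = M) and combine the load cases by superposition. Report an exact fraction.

y(8/3) = 3569/121500000 m

Load 1 — uniform load w=-7 kN/m over full span:
  y_1 = -wx²(L-x)²/(24EI) = -(-7)·(8/3)²·(4-(8/3))²/(24·200000) = 14/759375 m
Load 2 — point force P=-3 kN at a=12/5 m (b=L-a=8/5):
  y_2 = -Pa²(L-x)²(3bL-(3b+a)(L-x))/(6L³EI)  [x>a] = -(-3)·(12/5)²·(4-(8/3))²·(3·(8/5)·4-(3·(8/5)+(12/5))·(4-(8/3)))/(6·4³·200000) = 3/781250 m
Load 3 — point force P=7 kN at a=3 m (b=L-a=1):
  y_3 = -Pb²x²(3aL-(3a+b)x)/(6L³EI)  [x≤a] = -7·1²·(8/3)²·(3·3·4-(3·3+1)·(8/3))/(6·4³·200000) = -49/8100000 m
Load 4 — point force P=-13 kN at a=8/5 m (b=L-a=12/5):
  y_4 = -Pa²(L-x)²(3bL-(3b+a)(L-x))/(6L³EI)  [x>a] = -(-13)·(8/5)²·(4-(8/3))²·(3·(12/5)·4-(3·(12/5)+(8/5))·(4-(8/3)))/(6·4³·200000) = 416/31640625 m
Superposition: y = Σ y_i = 3569/121500000 m ≈ 0.000029 m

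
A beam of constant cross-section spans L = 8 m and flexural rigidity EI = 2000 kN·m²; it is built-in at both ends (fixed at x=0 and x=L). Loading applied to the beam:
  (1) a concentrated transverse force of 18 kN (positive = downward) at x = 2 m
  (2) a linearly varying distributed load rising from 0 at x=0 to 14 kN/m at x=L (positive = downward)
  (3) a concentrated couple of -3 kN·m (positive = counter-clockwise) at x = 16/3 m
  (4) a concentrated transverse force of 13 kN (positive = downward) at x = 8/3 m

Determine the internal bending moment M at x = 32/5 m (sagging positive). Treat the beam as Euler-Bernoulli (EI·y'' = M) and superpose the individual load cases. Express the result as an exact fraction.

Load 1 — point force P=18 kN at a=2 m (b=L-a=6):
  M_1 = Pa²(a+3b)(L-x)/L³ - Pa²b/L²  [x>a] = 18·2²·(2+3·6)·(8-(32/5))/8³ - 18·2²·6/8² = -9/4 kN·m
Load 2 — triangular load w₀=14 kN/m (0→w₀ over full span):
  M_2 = 3w₀Lx/20 - w₀L²/30 - w₀x³/(6L) = 3·14·8·(32/5)/20 - 14·8²/30 - 14·(32/5)³/(6·8) = 448/375 kN·m
Load 3 — applied couple M₀=-3 kN·m at a=16/3 m (b=L-a=8/3):
  M_3 = R_Ax - M_A - M₀  [x>a] with R_A=-1/2, M_A=-1 = (-1/2)·(32/5) - (-1) - (-3) = 4/5 kN·m
Load 4 — point force P=13 kN at a=8/3 m (b=L-a=16/3):
  M_4 = Pa²(a+3b)(L-x)/L³ - Pa²b/L²  [x>a] = 13·(8/3)²·((8/3)+3·(16/3))·(8-(32/5))/8³ - 13·(8/3)²·(16/3)/8² = -104/45 kN·m
Superposition: M = Σ M_i = -11549/4500 kN·m ≈ -2.566444 kN·m

M(32/5) = -11549/4500 kN·m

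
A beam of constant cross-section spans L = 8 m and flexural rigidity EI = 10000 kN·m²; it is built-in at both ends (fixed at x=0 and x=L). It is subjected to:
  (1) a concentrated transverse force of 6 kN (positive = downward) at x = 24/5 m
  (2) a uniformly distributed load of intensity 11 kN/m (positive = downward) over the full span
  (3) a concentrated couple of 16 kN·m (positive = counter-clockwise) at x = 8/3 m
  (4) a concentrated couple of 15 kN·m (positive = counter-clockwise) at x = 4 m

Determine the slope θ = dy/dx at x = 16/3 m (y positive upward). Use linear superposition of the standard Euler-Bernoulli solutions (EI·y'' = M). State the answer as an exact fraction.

Load 1 — point force P=6 kN at a=24/5 m (b=L-a=16/5):
  θ_1 = Pa²(L-x)(2bL-(3b+a)(L-x))/(2L³EI)  [x>a] = 6·(24/5)²·(8-(16/3))·(2·(16/5)·8-(3·(16/5)+(24/5))·(8-(16/3)))/(2·8³·10000) = 36/78125 rad
Load 2 — uniform load w=11 kN/m over full span:
  θ_2 = -wx(L-x)(L-2x)/(12EI) = -11·(16/3)·(8-(16/3))·(8-2·(16/3))/(12·10000) = 176/50625 rad
Load 3 — applied couple M₀=16 kN·m at a=8/3 m (b=L-a=16/3):
  θ_3 = (R_Ax²/2 - M_Ax - M₀(x-a))/EI  [x>a] with R_A=8/3, M_A=0 = ((8/3)·(16/3)²/2 - 0·(16/3) - 16·((16/3)-(8/3)))/10000 = -8/16875 rad
Load 4 — applied couple M₀=15 kN·m at a=4 m (b=L-a=4):
  θ_4 = (R_Ax²/2 - M_Ax - M₀(x-a))/EI  [x>a] with R_A=45/16, M_A=15/4 = ((45/16)·(16/3)²/2 - (15/4)·(16/3) - 15·((16/3)-4))/10000 = 0 rad
Superposition: θ = Σ θ_i = 21916/6328125 rad ≈ 0.003463 rad

θ(16/3) = 21916/6328125 rad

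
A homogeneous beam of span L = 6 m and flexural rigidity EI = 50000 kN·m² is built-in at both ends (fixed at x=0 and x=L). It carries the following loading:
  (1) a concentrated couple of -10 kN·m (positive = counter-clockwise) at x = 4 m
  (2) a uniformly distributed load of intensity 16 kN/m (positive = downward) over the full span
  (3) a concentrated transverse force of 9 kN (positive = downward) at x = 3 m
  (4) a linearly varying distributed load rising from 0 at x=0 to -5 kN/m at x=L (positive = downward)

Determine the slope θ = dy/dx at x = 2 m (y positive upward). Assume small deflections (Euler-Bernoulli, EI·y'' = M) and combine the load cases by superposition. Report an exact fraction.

θ(2) = -361/900000 rad

Load 1 — applied couple M₀=-10 kN·m at a=4 m (b=L-a=2):
  θ_1 = (R_Ax²/2 - M_Ax)/EI  [x≤a] with R_A=-20/9, M_A=-10/3 = ((-20/9)·2²/2 - (-10/3)·2)/50000 = 1/22500 rad
Load 2 — uniform load w=16 kN/m over full span:
  θ_2 = -wx(L-x)(L-2x)/(12EI) = -16·2·(6-2)·(6-2·2)/(12·50000) = -4/9375 rad
Load 3 — point force P=9 kN at a=3 m (b=L-a=3):
  θ_3 = -Pb²x(2aL-(3a+b)x)/(2L³EI)  [x≤a] = -9·3²·2·(2·3·6-(3·3+3)·2)/(2·6³·50000) = -9/100000 rad
Load 4 — triangular load w₀=-5 kN/m (0→w₀ over full span):
  θ_4 = -w₀(2x(L-x)(L-2x)(x+2L)+x²(L-x)²)/(120LEI) = -(-5)·(2·2·(6-2)·(6-2·2)·(2+2·6)+2²·(6-2)²)/(120·6·50000) = 2/28125 rad
Superposition: θ = Σ θ_i = -361/900000 rad ≈ -0.000401 rad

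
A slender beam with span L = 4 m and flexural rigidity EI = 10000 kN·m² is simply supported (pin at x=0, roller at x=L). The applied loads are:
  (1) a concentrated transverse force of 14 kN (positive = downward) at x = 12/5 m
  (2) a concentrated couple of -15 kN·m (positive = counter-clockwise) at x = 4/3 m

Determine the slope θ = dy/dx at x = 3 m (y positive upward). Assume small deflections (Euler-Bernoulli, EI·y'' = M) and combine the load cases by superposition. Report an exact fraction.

Load 1 — point force P=14 kN at a=12/5 m (b=L-a=8/5):
  θ_1 = -Pa(2L²-6Lx+3x²+a²)/(6LEI)  [x>a] = -14·(12/5)·(2·4²-6·4·3+3·3²+(12/5)²)/(6·4·10000) = 1267/1250000 rad
Load 2 — applied couple M₀=-15 kN·m at a=4/3 m (b=L-a=8/3):
  θ_2 = (M₀x²/(2L)-M₀(x-a)+C₁)/EI  [x>a] with C₁=M₀(3b²-L²)/(6L)=-10/3 = ((-15)·3²/(2·4)-(-15)·(3-(4/3))+(-10/3))/10000 = 23/48000 rad
Superposition: θ = Σ θ_i = 44783/30000000 rad ≈ 0.001493 rad

θ(3) = 44783/30000000 rad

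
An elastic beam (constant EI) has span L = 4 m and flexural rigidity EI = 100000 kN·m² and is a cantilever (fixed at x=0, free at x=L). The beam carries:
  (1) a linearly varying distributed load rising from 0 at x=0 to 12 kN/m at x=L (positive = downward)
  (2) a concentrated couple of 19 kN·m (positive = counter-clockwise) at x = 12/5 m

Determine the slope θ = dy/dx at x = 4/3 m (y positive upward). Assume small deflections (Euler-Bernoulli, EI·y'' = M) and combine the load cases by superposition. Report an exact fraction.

Load 1 — triangular load w₀=12 kN/m (0→w₀ over full span):
  θ_1 = (w₀Lx²/4-w₀L²x/3-w₀x⁴/(24L))/EI = (12·4·(4/3)²/4-12·4²·(4/3)/3-12·(4/3)⁴/(24·4))/100000 = -163/253125 rad
Load 2 — applied couple M₀=19 kN·m at a=12/5 m (b=L-a=8/5):
  θ_2 = M₀x/EI  [x≤a] = 19·(4/3)/100000 = 19/75000 rad
Superposition: θ = Σ θ_i = -791/2025000 rad ≈ -0.000391 rad

θ(4/3) = -791/2025000 rad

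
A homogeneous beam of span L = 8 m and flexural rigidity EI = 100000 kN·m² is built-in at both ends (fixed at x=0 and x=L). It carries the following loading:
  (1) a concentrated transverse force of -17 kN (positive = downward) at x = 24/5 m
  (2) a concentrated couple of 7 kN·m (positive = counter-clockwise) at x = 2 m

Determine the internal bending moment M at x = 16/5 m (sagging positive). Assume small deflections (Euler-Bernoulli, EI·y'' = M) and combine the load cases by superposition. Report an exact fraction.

Load 1 — point force P=-17 kN at a=24/5 m (b=L-a=16/5):
  M_1 = Pb²(3a+b)x/L³ - Pab²/L²  [x≤a] = (-17)·(16/5)²·(3·(24/5)+(16/5))·(16/5)/8³ - (-17)·(24/5)·(16/5)²/8² = -3808/625 kN·m
Load 2 — applied couple M₀=7 kN·m at a=2 m (b=L-a=6):
  M_2 = R_Ax - M_A - M₀  [x>a] with R_A=63/64, M_A=-21/16 = (63/64)·(16/5) - (-21/16) - 7 = -203/80 kN·m
Superposition: M = Σ M_i = -86303/10000 kN·m ≈ -8.630300 kN·m

M(16/5) = -86303/10000 kN·m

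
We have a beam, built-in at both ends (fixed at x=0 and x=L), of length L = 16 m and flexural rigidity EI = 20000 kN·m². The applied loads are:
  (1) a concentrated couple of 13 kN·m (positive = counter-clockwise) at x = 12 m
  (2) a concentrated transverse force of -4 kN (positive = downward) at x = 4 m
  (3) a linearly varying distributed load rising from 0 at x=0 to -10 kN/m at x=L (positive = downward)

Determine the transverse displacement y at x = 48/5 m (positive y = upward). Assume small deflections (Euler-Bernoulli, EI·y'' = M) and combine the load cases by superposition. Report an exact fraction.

Load 1 — applied couple M₀=13 kN·m at a=12 m (b=L-a=4):
  y_1 = (R_Ax³/6 - M_Ax²/2)/EI  [x≤a] with R_A=117/128, M_A=65/16 = ((117/128)·(48/5)³/6 - (65/16)·(48/5)²/2)/20000 = -819/312500 m
Load 2 — point force P=-4 kN at a=4 m (b=L-a=12):
  y_2 = -Pa²(L-x)²(3bL-(3b+a)(L-x))/(6L³EI)  [x>a] = -(-4)·4²·(16-(48/5))²·(3·12·16-(3·12+4)·(16-(48/5)))/(6·16³·20000) = 16/9375 m
Load 3 — triangular load w₀=-10 kN/m (0→w₀ over full span):
  y_3 = -w₀x²(L-x)²(x+2L)/(120LEI) = -(-10)·(48/5)²·(16-(48/5))²·((48/5)+2·16)/(120·16·20000) = 79872/1953125 m
Superposition: y = Σ y_i = 937039/23437500 m ≈ 0.039980 m

y(48/5) = 937039/23437500 m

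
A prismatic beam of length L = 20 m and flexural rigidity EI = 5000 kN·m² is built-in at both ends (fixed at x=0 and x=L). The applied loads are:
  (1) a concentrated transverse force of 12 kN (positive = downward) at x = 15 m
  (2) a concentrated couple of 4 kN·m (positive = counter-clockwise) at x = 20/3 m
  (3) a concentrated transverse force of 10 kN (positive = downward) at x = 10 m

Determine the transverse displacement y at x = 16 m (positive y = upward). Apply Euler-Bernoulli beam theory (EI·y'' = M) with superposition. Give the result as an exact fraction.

Load 1 — point force P=12 kN at a=15 m (b=L-a=5):
  y_1 = -Pa²(L-x)²(3bL-(3b+a)(L-x))/(6L³EI)  [x>a] = -12·15²·(20-16)²·(3·5·20-(3·5+15)·(20-16))/(6·20³·5000) = -81/2500 m
Load 2 — applied couple M₀=4 kN·m at a=20/3 m (b=L-a=40/3):
  y_2 = (R_Ax³/6 - M_Ax²/2 - M₀(x-a)²/2)/EI  [x>a] with R_A=4/15, M_A=0 = ((4/15)·16³/6 - 0·16²/2 - 4·(16-(20/3))²/2)/5000 = 44/28125 m
Load 3 — point force P=10 kN at a=10 m (b=L-a=10):
  y_3 = -Pa²(L-x)²(3bL-(3b+a)(L-x))/(6L³EI)  [x>a] = -10·10²·(20-16)²·(3·10·20-(3·10+10)·(20-16))/(6·20³·5000) = -11/375 m
Superposition: y = Σ y_i = -6769/112500 m ≈ -0.060169 m

y(16) = -6769/112500 m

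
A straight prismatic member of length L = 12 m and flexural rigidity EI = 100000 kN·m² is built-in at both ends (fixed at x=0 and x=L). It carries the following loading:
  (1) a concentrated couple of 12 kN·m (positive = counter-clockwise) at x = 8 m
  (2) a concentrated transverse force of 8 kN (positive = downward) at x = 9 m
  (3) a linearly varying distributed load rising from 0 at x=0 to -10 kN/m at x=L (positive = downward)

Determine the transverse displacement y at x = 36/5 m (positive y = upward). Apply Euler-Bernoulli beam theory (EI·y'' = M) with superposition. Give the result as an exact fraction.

Load 1 — applied couple M₀=12 kN·m at a=8 m (b=L-a=4):
  y_1 = (R_Ax³/6 - M_Ax²/2)/EI  [x≤a] with R_A=4/3, M_A=4 = ((4/3)·(36/5)³/6 - 4·(36/5)²/2)/100000 = -81/390625 m
Load 2 — point force P=8 kN at a=9 m (b=L-a=3):
  y_2 = -Pb²x²(3aL-(3a+b)x)/(6L³EI)  [x≤a] = -8·3²·(36/5)²·(3·9·12-(3·9+3)·(36/5))/(6·12³·100000) = -243/625000 m
Load 3 — triangular load w₀=-10 kN/m (0→w₀ over full span):
  y_3 = -w₀x²(L-x)²(x+2L)/(120LEI) = -(-10)·(36/5)²·(12-(36/5))²·((36/5)+2·12)/(120·12·100000) = 25272/9765625 m
Superposition: y = Σ y_i = 155601/78125000 m ≈ 0.001992 m

y(36/5) = 155601/78125000 m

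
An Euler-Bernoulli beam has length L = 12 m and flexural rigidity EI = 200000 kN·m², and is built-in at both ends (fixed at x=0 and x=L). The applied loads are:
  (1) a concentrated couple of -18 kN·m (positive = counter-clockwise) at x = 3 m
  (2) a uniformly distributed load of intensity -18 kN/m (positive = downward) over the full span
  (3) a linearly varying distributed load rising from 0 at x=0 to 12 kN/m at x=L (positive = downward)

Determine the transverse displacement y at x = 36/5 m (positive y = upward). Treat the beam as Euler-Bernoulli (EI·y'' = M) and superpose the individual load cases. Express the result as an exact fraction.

y(36/5) = 2154519/781250000 m

Load 1 — applied couple M₀=-18 kN·m at a=3 m (b=L-a=9):
  y_1 = (R_Ax³/6 - M_Ax²/2 - M₀(x-a)²/2)/EI  [x>a] with R_A=-27/16, M_A=27/8 = ((-27/16)·(36/5)³/6 - (27/8)·(36/5)²/2 - (-18)·((36/5)-3)²/2)/200000 = -1053/6250000 m
Load 2 — uniform load w=-18 kN/m over full span:
  y_2 = -wx²(L-x)²/(24EI) = -(-18)·(36/5)²·(12-(36/5))²/(24·200000) = 8748/1953125 m
Load 3 — triangular load w₀=12 kN/m (0→w₀ over full span):
  y_3 = -w₀x²(L-x)²(x+2L)/(120LEI) = -12·(36/5)²·(12-(36/5))²·((36/5)+2·12)/(120·12·200000) = -75816/48828125 m
Superposition: y = Σ y_i = 2154519/781250000 m ≈ 0.002758 m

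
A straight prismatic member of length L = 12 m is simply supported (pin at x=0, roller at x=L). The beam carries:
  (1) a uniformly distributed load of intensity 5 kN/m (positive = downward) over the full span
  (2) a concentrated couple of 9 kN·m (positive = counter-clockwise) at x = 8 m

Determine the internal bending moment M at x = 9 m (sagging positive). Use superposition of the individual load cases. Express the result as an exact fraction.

M(9) = 261/4 kN·m

Load 1 — uniform load w=5 kN/m over full span:
  M_1 = wx(L-x)/2 = 5·9·(12-9)/2 = 135/2 kN·m
Load 2 — applied couple M₀=9 kN·m at a=8 m (b=L-a=4):
  M_2 = M₀x/L - M₀  [x>a] = 9·9/12 - 9 = -9/4 kN·m
Superposition: M = Σ M_i = 261/4 kN·m ≈ 65.250000 kN·m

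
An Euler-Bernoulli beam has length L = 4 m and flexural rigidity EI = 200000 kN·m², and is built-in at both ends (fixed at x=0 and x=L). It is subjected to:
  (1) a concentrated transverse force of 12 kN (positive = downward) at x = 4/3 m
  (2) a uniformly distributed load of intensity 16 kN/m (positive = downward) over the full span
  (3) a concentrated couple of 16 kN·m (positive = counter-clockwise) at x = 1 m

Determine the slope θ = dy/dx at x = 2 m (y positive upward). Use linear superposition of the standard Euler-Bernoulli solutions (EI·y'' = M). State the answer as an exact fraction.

θ(2) = -1/1800000 rad

Load 1 — point force P=12 kN at a=4/3 m (b=L-a=8/3):
  θ_1 = Pa²(L-x)(2bL-(3b+a)(L-x))/(2L³EI)  [x>a] = 12·(4/3)²·(4-2)·(2·(8/3)·4-(3·(8/3)+(4/3))·(4-2))/(2·4³·200000) = 1/225000 rad
Load 2 — uniform load w=16 kN/m over full span:
  θ_2 = -wx(L-x)(L-2x)/(12EI) = -16·2·(4-2)·(4-2·2)/(12·200000) = 0 rad
Load 3 — applied couple M₀=16 kN·m at a=1 m (b=L-a=3):
  θ_3 = (R_Ax²/2 - M_Ax - M₀(x-a))/EI  [x>a] with R_A=9/2, M_A=-3 = ((9/2)·2²/2 - (-3)·2 - 16·(2-1))/200000 = -1/200000 rad
Superposition: θ = Σ θ_i = -1/1800000 rad ≈ -0.000001 rad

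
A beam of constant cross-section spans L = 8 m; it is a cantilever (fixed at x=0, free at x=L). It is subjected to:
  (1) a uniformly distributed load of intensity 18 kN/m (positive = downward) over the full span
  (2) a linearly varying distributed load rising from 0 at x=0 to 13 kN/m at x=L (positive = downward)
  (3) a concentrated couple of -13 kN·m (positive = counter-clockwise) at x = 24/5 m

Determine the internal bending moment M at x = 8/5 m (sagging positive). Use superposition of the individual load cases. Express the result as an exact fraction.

Load 1 — uniform load w=18 kN/m over full span:
  M_1 = -w(L-x)²/2 = -18·(8-(8/5))²/2 = -9216/25 kN·m
Load 2 — triangular load w₀=13 kN/m (0→w₀ over full span):
  M_2 = w₀Lx/2 - w₀L²/3 - w₀x³/(6L) = 13·8·(8/5)/2 - 13·8²/3 - 13·(8/5)³/(6·8) = -73216/375 kN·m
Load 3 — applied couple M₀=-13 kN·m at a=24/5 m (b=L-a=16/5):
  M_3 = M₀  [x≤a] = (-13) = -13 kN·m
Superposition: M = Σ M_i = -216331/375 kN·m ≈ -576.882667 kN·m

M(8/5) = -216331/375 kN·m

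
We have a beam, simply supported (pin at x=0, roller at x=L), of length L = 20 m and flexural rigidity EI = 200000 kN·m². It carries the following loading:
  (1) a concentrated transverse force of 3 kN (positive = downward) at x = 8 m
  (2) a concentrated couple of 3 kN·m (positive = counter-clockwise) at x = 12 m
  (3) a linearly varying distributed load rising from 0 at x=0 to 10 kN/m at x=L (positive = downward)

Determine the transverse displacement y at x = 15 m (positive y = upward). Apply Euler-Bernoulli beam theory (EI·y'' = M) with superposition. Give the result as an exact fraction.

Load 1 — point force P=3 kN at a=8 m (b=L-a=12):
  y_1 = -Pa(L-x)(2Lx-a²-x²)/(6LEI)  [x>a] = -3·8·(20-15)·(2·20·15-8²-15²)/(6·20·200000) = -311/200000 m
Load 2 — applied couple M₀=3 kN·m at a=12 m (b=L-a=8):
  y_2 = (M₀x³/(6L)-M₀(x-a)²/2+C₁x)/EI  [x>a] with C₁=M₀(3b²-L²)/(6L)=-26/5 = (3·15³/(6·20)-3·(15-12)²/2+(-26/5)·15)/200000 = -57/1600000 m
Load 3 — triangular load w₀=10 kN/m (0→w₀ over full span):
  y_3 = -w₀x(7L⁴-10L²x²+3x⁴)/(360LEI) = -10·15·(7·20⁴-10·20²·15²+3·15⁴)/(360·20·200000) = -119/3072 m
Superposition: y = Σ y_i = -77429/1920000 m ≈ -0.040328 m

y(15) = -77429/1920000 m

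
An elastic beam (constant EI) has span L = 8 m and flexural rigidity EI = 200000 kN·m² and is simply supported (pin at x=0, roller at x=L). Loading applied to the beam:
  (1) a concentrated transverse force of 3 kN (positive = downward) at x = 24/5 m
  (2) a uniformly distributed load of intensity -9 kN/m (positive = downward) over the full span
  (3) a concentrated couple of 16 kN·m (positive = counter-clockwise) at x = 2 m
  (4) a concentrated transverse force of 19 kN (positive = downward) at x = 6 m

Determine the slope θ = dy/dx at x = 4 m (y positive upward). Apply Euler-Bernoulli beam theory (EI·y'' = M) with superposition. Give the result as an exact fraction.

Load 1 — point force P=3 kN at a=24/5 m (b=L-a=16/5):
  θ_1 = -Pb(L²-b²-3x²)/(6LEI)  [x≤a] = -3·(16/5)·(8²-(16/5)²-3·4²)/(6·8·200000) = -9/1562500 rad
Load 2 — uniform load w=-9 kN/m over full span:
  θ_2 = -w(L³-6Lx²+4x³)/(24EI) = -(-9)·(8³-6·8·4²+4·4³)/(24·200000) = 0 rad
Load 3 — applied couple M₀=16 kN·m at a=2 m (b=L-a=6):
  θ_3 = (M₀x²/(2L)-M₀(x-a)+C₁)/EI  [x>a] with C₁=M₀(3b²-L²)/(6L)=44/3 = (16·4²/(2·8)-16·(4-2)+(44/3))/200000 = -1/150000 rad
Load 4 — point force P=19 kN at a=6 m (b=L-a=2):
  θ_4 = -Pb(L²-b²-3x²)/(6LEI)  [x≤a] = -19·2·(8²-2²-3·4²)/(6·8·200000) = -19/400000 rad
Superposition: θ = Σ θ_i = -8989/150000000 rad ≈ -0.000060 rad

θ(4) = -8989/150000000 rad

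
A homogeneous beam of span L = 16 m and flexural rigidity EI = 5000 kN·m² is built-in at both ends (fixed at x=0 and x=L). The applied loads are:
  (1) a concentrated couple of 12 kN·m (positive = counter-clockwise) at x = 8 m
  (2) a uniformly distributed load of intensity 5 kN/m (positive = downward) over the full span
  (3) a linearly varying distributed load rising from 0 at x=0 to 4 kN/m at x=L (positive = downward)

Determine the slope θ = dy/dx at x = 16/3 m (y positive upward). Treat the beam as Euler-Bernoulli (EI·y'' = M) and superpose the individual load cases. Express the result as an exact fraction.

θ(16/3) = -27392/759375 rad

Load 1 — applied couple M₀=12 kN·m at a=8 m (b=L-a=8):
  θ_1 = (R_Ax²/2 - M_Ax)/EI  [x≤a] with R_A=9/8, M_A=3 = ((9/8)·(16/3)²/2 - 3·(16/3))/5000 = 0 rad
Load 2 — uniform load w=5 kN/m over full span:
  θ_2 = -wx(L-x)(L-2x)/(12EI) = -5·(16/3)·(16-(16/3))·(16-2·(16/3))/(12·5000) = -256/10125 rad
Load 3 — triangular load w₀=4 kN/m (0→w₀ over full span):
  θ_3 = -w₀(2x(L-x)(L-2x)(x+2L)+x²(L-x)²)/(120LEI) = -4·(2·(16/3)·(16-(16/3))·(16-2·(16/3))·((16/3)+2·16)+(16/3)²·(16-(16/3))²)/(120·16·5000) = -8192/759375 rad
Superposition: θ = Σ θ_i = -27392/759375 rad ≈ -0.036072 rad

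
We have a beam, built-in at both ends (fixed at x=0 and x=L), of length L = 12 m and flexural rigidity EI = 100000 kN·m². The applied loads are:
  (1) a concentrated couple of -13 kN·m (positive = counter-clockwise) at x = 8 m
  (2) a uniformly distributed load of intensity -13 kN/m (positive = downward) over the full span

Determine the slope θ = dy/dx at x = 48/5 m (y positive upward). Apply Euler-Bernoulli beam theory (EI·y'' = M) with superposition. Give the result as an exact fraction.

Load 1 — applied couple M₀=-13 kN·m at a=8 m (b=L-a=4):
  θ_1 = (R_Ax²/2 - M_Ax - M₀(x-a))/EI  [x>a] with R_A=-13/9, M_A=-13/3 = ((-13/9)·(48/5)²/2 - (-13/3)·(48/5) - (-13)·((48/5)-8))/100000 = -13/312500 rad
Load 2 — uniform load w=-13 kN/m over full span:
  θ_2 = -wx(L-x)(L-2x)/(12EI) = -(-13)·(48/5)·(12-(48/5))·(12-2·(48/5))/(12·100000) = -702/390625 rad
Superposition: θ = Σ θ_i = -2873/1562500 rad ≈ -0.001839 rad

θ(48/5) = -2873/1562500 rad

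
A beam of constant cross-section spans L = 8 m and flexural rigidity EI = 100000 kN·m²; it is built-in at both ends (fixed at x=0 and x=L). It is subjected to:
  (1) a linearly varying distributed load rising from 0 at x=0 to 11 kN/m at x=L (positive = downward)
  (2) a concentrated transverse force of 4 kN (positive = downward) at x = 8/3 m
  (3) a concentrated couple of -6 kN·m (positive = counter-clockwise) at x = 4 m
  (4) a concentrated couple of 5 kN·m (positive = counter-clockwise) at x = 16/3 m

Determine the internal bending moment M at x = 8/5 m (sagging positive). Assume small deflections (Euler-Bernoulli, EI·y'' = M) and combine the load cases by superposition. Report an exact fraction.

Load 1 — triangular load w₀=11 kN/m (0→w₀ over full span):
  M_1 = 3w₀Lx/20 - w₀L²/30 - w₀x³/(6L) = 3·11·8·(8/5)/20 - 11·8²/30 - 11·(8/5)³/(6·8) = -1232/375 kN·m
Load 2 — point force P=4 kN at a=8/3 m (b=L-a=16/3):
  M_2 = Pb²(3a+b)x/L³ - Pab²/L²  [x≤a] = 4·(16/3)²·(3·(8/3)+(16/3))·(8/5)/8³ - 4·(8/3)·(16/3)²/8² = 0 kN·m
Load 3 — applied couple M₀=-6 kN·m at a=4 m (b=L-a=4):
  M_3 = R_Ax - M_A  [x≤a] with R_A=-9/8, M_A=-3/2 = (-9/8)·(8/5) - (-3/2) = -3/10 kN·m
Load 4 — applied couple M₀=5 kN·m at a=16/3 m (b=L-a=8/3):
  M_4 = R_Ax - M_A  [x≤a] with R_A=5/6, M_A=5/3 = (5/6)·(8/5) - (5/3) = -1/3 kN·m
Superposition: M = Σ M_i = -2939/750 kN·m ≈ -3.918667 kN·m

M(8/5) = -2939/750 kN·m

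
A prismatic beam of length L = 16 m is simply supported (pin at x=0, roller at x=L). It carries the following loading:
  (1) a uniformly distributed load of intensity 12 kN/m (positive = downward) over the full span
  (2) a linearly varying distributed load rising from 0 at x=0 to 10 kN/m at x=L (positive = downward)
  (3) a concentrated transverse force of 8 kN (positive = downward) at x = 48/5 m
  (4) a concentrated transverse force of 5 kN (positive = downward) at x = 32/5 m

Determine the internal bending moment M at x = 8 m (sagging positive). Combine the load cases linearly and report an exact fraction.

Load 1 — uniform load w=12 kN/m over full span:
  M_1 = wx(L-x)/2 = 12·8·(16-8)/2 = 384 kN·m
Load 2 — triangular load w₀=10 kN/m (0→w₀ over full span):
  M_2 = w₀Lx/6 - w₀x³/(6L) = 10·16·8/6 - 10·8³/(6·16) = 160 kN·m
Load 3 — point force P=8 kN at a=48/5 m (b=L-a=32/5):
  M_3 = Pbx/L  [x≤a] = 8·(32/5)·8/16 = 128/5 kN·m
Load 4 — point force P=5 kN at a=32/5 m (b=L-a=48/5):
  M_4 = Pa(L-x)/L  [x>a] = 5·(32/5)·(16-8)/16 = 16 kN·m
Superposition: M = Σ M_i = 2928/5 kN·m ≈ 585.600000 kN·m

M(8) = 2928/5 kN·m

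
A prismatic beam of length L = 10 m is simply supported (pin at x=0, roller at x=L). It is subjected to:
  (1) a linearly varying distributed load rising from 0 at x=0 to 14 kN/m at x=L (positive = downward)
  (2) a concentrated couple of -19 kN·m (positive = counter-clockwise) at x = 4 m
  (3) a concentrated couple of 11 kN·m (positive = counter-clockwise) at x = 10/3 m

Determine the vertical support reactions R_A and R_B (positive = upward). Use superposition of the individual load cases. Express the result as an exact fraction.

R_A = 338/15 kN, R_B = 712/15 kN

Load 1 — triangular load w₀=14 kN/m (0→w₀ over full span):
  R_A = w₀L/6 = 14·10/6 = 70/3 kN
  R_B = w₀L/3 = 14·10/3 = 140/3 kN
Load 2 — applied couple M₀=-19 kN·m at a=4 m (b=L-a=6):
  R_A = M₀/L = (-19)/10 = -19/10 kN
  R_B = -M₀/L = -(-19)/10 = 19/10 kN
Load 3 — applied couple M₀=11 kN·m at a=10/3 m (b=L-a=20/3):
  R_A = M₀/L = 11/10 kN
  R_B = -M₀/L = -11/10 kN
Superposition: R_A = 338/15 kN, R_B = 712/15 kN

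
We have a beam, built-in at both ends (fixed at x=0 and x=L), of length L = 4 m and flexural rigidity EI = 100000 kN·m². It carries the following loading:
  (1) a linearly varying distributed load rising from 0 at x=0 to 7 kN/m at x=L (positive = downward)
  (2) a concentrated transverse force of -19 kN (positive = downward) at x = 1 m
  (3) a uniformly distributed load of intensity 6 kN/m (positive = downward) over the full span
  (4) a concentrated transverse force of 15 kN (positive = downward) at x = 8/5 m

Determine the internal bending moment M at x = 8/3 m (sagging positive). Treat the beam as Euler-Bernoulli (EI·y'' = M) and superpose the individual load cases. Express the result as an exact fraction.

Load 1 — triangular load w₀=7 kN/m (0→w₀ over full span):
  M_1 = 3w₀Lx/20 - w₀L²/30 - w₀x³/(6L) = 3·7·4·(8/3)/20 - 7·4²/30 - 7·(8/3)³/(6·4) = 784/405 kN·m
Load 2 — point force P=-19 kN at a=1 m (b=L-a=3):
  M_2 = Pa²(a+3b)(L-x)/L³ - Pa²b/L²  [x>a] = (-19)·1²·(1+3·3)·(4-(8/3))/4³ - (-19)·1²·3/4² = -19/48 kN·m
Load 3 — uniform load w=6 kN/m over full span:
  M_3 = wLx/2 - wL²/12 - wx²/2 = 6·4·(8/3)/2 - 6·4²/12 - 6·(8/3)²/2 = 8/3 kN·m
Load 4 — point force P=15 kN at a=8/5 m (b=L-a=12/5):
  M_4 = Pa²(a+3b)(L-x)/L³ - Pa²b/L²  [x>a] = 15·(8/5)²·((8/5)+3·(12/5))·(4-(8/3))/4³ - 15·(8/5)²·(12/5)/4² = 32/25 kN·m
Superposition: M = Σ M_i = 177767/32400 kN·m ≈ 5.486636 kN·m

M(8/3) = 177767/32400 kN·m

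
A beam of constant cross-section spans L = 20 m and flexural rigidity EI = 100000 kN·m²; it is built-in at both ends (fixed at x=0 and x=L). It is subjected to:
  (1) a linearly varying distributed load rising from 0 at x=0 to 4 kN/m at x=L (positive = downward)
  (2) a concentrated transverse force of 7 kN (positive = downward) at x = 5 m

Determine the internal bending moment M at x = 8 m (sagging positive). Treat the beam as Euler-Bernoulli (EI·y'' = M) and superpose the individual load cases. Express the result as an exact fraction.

Load 1 — triangular load w₀=4 kN/m (0→w₀ over full span):
  M_1 = 3w₀Lx/20 - w₀L²/30 - w₀x³/(6L) = 3·4·20·8/20 - 4·20²/30 - 4·8³/(6·20) = 128/5 kN·m
Load 2 — point force P=7 kN at a=5 m (b=L-a=15):
  M_2 = Pa²(a+3b)(L-x)/L³ - Pa²b/L²  [x>a] = 7·5²·(5+3·15)·(20-8)/20³ - 7·5²·15/20² = 105/16 kN·m
Superposition: M = Σ M_i = 2573/80 kN·m ≈ 32.162500 kN·m

M(8) = 2573/80 kN·m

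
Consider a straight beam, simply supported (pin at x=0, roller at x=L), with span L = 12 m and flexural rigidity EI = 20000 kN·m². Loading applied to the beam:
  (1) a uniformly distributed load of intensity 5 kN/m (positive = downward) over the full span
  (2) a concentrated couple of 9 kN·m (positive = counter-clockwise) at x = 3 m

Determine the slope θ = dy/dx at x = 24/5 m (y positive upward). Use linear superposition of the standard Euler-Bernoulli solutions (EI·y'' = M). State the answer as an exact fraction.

θ(24/5) = -20349/4000000 rad

Load 1 — uniform load w=5 kN/m over full span:
  θ_1 = -w(L³-6Lx²+4x³)/(24EI) = -5·(12³-6·12·(24/5)²+4·(24/5)³)/(24·20000) = -333/62500 rad
Load 2 — applied couple M₀=9 kN·m at a=3 m (b=L-a=9):
  θ_2 = (M₀x²/(2L)-M₀(x-a)+C₁)/EI  [x>a] with C₁=M₀(3b²-L²)/(6L)=99/8 = (9·(24/5)²/(2·12)-9·((24/5)-3)+(99/8))/20000 = 963/4000000 rad
Superposition: θ = Σ θ_i = -20349/4000000 rad ≈ -0.005087 rad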